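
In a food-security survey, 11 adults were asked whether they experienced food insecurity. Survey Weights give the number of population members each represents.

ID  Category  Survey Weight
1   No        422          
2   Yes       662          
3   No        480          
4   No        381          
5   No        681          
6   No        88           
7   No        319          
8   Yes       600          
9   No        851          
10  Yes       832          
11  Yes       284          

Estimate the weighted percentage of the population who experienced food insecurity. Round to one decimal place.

42.5

Sum of weights for 'Yes' = 662 + 600 + 832 + 284 = 2378
Total weight = 422 + 662 + 480 + 381 + 681 + 88 + 319 + 600 + 851 + 832 + 284 = 5600
Weighted proportion = 2378 / 5600 = 0.42464286 → 42.464286%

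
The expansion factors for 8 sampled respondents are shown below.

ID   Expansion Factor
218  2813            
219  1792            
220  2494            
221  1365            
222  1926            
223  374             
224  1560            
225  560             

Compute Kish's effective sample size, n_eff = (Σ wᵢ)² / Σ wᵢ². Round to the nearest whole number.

6

Σ wᵢ = 12884
Σ wᵢ² = 7912969 + 3211264 + 6220036 + 1863225 + 3709476 + 139876 + 2433600 + 313600 = 25804046
n_eff = 12884² / 25804046 = 165997456 / 25804046 = 6.4330011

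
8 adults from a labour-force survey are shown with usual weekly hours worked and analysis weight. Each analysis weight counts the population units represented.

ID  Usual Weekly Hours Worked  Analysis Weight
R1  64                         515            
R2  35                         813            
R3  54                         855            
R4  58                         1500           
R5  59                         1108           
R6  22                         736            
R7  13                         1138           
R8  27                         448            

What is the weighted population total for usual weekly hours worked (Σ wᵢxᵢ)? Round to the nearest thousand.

303000

Weighted total = 64×515 + 35×813 + 54×855 + 58×1500 + 59×1108 + 22×736 + 13×1138 + 27×448
  = 303039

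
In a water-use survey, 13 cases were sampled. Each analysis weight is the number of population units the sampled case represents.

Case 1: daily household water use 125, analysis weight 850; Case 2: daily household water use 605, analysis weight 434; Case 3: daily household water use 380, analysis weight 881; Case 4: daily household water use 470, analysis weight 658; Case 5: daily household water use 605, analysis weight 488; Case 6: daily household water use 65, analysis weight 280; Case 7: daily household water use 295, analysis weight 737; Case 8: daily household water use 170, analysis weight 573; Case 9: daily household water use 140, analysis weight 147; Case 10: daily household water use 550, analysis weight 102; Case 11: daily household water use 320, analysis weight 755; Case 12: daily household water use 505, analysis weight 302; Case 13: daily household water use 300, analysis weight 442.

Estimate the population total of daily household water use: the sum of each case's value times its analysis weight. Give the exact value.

Weighted total = 2244515

2244515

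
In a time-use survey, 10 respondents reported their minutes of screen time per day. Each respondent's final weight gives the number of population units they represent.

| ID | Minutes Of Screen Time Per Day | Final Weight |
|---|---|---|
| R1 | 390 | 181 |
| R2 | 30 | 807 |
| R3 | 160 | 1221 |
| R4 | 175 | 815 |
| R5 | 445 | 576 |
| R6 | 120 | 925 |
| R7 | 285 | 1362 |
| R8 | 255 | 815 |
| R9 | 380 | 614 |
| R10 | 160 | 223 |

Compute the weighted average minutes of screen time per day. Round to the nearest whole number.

221

Weighted sum = 390×181 + 30×807 + 160×1221 + 175×815 + 445×576 + 120×925 + 285×1362 + 255×815 + 380×614 + 160×223
  = 70590 + 24210 + 195360 + 142625 + 256320 + 111000 + 388170 + 207825 + 233320 + 35680 = 1665100
Sum of weights = 181 + 807 + 1221 + 815 + 576 + 925 + 1362 + 815 + 614 + 223 = 7539
Weighted mean = 1665100 / 7539 = 220.86484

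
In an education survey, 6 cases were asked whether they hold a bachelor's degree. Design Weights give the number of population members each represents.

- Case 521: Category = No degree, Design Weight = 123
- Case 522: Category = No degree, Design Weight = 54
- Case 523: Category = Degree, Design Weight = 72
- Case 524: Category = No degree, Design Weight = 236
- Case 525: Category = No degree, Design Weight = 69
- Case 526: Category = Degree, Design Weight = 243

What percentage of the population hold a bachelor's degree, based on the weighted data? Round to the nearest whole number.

40

Sum of weights for 'Degree' = 72 + 243 = 315
Total weight = 123 + 54 + 72 + 236 + 69 + 243 = 797
Weighted proportion = 315 / 797 = 0.39523212 → 39.523212%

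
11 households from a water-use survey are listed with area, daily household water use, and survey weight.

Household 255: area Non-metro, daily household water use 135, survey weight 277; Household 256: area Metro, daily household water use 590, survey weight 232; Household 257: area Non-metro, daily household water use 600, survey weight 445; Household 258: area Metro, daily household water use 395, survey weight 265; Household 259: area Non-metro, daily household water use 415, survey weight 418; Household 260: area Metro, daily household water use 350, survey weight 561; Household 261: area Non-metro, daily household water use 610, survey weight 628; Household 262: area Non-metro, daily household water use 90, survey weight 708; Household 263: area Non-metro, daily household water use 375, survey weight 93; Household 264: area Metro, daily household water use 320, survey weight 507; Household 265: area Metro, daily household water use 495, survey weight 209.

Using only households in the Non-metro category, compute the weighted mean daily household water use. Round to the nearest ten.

Non-metro rows: 255, 257, 259, 261, 262, 263
Weighted sum = 135×277 + 600×445 + 415×418 + 610×628 + 90×708 + 375×93
  = 37395 + 267000 + 173470 + 383080 + 63720 + 34875 = 959540
Sum of weights = 277 + 445 + 418 + 628 + 708 + 93 = 2569
Weighted mean = 959540 / 2569 = 373.5072

370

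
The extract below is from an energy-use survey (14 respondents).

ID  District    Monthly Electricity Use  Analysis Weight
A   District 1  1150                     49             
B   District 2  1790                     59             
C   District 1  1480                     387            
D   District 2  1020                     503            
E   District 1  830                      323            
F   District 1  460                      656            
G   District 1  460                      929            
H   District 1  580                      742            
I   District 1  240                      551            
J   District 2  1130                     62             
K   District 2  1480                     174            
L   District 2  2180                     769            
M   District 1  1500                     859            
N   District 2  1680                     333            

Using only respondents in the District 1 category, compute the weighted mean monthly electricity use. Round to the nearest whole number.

District 1 rows: A, C, E, F, G, H, I, M
Weighted sum = 1150×49 + 1480×387 + 830×323 + 460×656 + 460×929 + 580×742 + 240×551 + 1500×859
  = 56350 + 572760 + 268090 + 301760 + 427340 + 430360 + 132240 + 1288500 = 3477400
Sum of weights = 49 + 387 + 323 + 656 + 929 + 742 + 551 + 859 = 4496
Weighted mean = 3477400 / 4496 = 773.44306

773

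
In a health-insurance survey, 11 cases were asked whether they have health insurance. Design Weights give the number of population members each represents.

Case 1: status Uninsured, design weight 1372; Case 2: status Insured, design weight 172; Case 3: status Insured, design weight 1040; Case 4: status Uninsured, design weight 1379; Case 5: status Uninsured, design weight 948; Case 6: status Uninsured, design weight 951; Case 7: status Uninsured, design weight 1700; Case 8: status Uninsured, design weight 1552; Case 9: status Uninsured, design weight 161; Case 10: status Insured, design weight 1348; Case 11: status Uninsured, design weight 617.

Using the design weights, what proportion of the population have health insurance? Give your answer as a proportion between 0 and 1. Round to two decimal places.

0.23

Sum of weights for 'Insured' = 172 + 1040 + 1348 = 2560
Total weight = 1372 + 172 + 1040 + 1379 + 948 + 951 + 1700 + 1552 + 161 + 1348 + 617 = 11240
Weighted proportion = 2560 / 11240 = 0.22775801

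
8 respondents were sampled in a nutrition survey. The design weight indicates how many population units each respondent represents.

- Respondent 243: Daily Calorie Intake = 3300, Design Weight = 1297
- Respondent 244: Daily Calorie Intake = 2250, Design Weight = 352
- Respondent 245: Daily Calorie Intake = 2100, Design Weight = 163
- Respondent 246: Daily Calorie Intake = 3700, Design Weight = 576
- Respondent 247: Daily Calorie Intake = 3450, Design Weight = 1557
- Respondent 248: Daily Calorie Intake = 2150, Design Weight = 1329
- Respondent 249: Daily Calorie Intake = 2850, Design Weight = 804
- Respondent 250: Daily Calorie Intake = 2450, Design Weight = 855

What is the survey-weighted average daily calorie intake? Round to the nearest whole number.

Weighted sum = 3300×1297 + 2250×352 + 2100×163 + 3700×576 + 3450×1557 + 2150×1329 + 2850×804 + 2450×855
  = 4280100 + 792000 + 342300 + 2131200 + 5371650 + 2857350 + 2291400 + 2094750 = 20160750
Sum of weights = 1297 + 352 + 163 + 576 + 1557 + 1329 + 804 + 855 = 6933
Weighted mean = 20160750 / 6933 = 2907.9403

2908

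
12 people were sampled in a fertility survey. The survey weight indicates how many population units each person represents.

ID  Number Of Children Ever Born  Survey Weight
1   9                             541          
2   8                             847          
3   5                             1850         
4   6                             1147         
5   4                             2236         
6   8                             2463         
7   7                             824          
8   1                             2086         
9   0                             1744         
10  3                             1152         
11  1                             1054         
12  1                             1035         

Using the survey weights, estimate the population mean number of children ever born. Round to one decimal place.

Weighted sum = 9×541 + 8×847 + 5×1850 + 6×1147 + 4×2236 + 8×2463 + 7×824 + 1×2086 + 0×1744 + 3×1152 + 1×1054 + 1×1035
  = 4869 + 6776 + 9250 + 6882 + 8944 + 19704 + 5768 + 2086 + 0 + 3456 + 1054 + 1035 = 69824
Sum of weights = 541 + 847 + 1850 + 1147 + 2236 + 2463 + 824 + 2086 + 1744 + 1152 + 1054 + 1035 = 16979
Weighted mean = 69824 / 16979 = 4.1123741

4.1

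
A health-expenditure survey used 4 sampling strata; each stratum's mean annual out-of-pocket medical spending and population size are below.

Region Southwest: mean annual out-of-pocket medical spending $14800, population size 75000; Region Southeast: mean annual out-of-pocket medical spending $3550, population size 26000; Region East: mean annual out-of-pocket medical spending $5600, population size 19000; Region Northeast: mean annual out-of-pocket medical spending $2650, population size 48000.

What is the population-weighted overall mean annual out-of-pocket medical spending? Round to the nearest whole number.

Σ Nₕ·x̄ₕ = 1435900000
Σ Nₕ = 75000 + 26000 + 19000 + 48000 = 168000
Overall mean = 1435900000 / 168000 = 8547.0238

8547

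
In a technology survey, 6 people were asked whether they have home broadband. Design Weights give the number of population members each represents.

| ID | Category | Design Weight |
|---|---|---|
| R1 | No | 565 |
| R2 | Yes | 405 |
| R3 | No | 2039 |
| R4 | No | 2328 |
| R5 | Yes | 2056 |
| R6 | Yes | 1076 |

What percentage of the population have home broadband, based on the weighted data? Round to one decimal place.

41.8

Sum of weights for 'Yes' = 405 + 2056 + 1076 = 3537
Total weight = 8469
Weighted proportion = 3537 / 8469 = 0.41764081 → 41.764081%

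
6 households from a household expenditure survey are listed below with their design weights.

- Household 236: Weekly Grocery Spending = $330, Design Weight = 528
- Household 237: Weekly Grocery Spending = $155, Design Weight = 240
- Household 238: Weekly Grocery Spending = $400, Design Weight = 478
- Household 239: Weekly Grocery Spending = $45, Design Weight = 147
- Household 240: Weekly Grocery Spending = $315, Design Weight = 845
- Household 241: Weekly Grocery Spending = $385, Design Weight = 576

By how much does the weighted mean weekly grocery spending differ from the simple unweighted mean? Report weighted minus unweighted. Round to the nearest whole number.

47

Unweighted sum = 330 + 155 + 400 + 45 + 315 + 385 = 1630
Unweighted mean = 1630 / 6 = 271.66667
Weighted sum = 897190
Sum of weights = 2814
Weighted mean = 897190 / 2814 = 318.83085
Difference (weighted minus unweighted) = 47.164179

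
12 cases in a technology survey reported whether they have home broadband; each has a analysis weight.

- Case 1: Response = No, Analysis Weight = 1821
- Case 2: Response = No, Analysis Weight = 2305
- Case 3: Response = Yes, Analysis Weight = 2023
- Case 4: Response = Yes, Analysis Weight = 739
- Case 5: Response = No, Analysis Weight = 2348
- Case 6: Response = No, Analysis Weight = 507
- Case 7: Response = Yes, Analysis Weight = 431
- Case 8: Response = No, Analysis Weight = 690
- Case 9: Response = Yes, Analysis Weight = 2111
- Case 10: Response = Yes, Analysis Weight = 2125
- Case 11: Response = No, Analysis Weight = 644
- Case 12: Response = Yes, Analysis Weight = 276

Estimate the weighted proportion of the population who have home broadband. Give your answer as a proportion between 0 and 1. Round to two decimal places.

Sum of weights for 'Yes' = 2023 + 739 + 431 + 2111 + 2125 + 276 = 7705
Total weight = 16020
Weighted proportion = 7705 / 16020 = 0.4809613

0.48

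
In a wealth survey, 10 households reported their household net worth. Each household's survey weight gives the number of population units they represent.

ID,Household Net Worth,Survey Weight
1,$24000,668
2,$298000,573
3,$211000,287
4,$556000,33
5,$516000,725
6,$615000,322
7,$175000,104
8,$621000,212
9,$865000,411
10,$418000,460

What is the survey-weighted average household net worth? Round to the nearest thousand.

Weighted sum = 24000×668 + 298000×573 + 211000×287 + 556000×33 + 516000×725 + 615000×322 + 175000×104 + 621000×212 + 865000×411 + 418000×460
  = 16032000 + 170754000 + 60557000 + 18348000 + 374100000 + 198030000 + 18200000 + 131652000 + 355515000 + 192280000 = 1535468000
Sum of weights = 3795
Weighted mean = 1535468000 / 3795 = 404602.9

405000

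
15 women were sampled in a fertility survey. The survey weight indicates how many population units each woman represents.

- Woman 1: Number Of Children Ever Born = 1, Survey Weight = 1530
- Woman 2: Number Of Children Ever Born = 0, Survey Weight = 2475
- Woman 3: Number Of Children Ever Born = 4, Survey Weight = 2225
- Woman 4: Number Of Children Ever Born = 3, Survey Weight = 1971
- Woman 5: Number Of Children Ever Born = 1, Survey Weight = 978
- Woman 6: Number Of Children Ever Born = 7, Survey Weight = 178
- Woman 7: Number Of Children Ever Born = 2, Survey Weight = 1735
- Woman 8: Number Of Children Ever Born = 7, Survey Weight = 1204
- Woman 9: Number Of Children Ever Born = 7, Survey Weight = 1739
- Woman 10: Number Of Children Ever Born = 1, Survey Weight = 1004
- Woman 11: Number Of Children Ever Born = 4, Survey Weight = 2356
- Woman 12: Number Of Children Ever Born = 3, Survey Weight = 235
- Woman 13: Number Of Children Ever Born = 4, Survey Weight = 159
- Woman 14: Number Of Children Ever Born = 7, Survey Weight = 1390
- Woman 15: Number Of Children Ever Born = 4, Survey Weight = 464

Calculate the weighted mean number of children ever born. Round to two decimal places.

3.36

Weighted sum = 65993
Sum of weights = 19643
Weighted mean = 65993 / 19643 = 3.3596192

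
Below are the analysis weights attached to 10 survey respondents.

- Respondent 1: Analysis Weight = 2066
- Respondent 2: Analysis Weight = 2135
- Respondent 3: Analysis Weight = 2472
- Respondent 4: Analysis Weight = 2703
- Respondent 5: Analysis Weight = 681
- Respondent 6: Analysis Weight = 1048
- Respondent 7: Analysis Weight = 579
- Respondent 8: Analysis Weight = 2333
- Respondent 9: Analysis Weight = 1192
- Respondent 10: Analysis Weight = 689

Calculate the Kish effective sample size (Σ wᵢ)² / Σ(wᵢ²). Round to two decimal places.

8.03

Σ wᵢ = 2066 + 2135 + 2472 + 2703 + 681 + 1048 + 579 + 2333 + 1192 + 689 = 15898
Σ wᵢ² = 4268356 + 4558225 + 6110784 + 7306209 + 463761 + 1098304 + 335241 + 5442889 + 1420864 + 474721 = 31479354
n_eff = 15898² / 31479354 = 252746404 / 31479354 = 8.0289578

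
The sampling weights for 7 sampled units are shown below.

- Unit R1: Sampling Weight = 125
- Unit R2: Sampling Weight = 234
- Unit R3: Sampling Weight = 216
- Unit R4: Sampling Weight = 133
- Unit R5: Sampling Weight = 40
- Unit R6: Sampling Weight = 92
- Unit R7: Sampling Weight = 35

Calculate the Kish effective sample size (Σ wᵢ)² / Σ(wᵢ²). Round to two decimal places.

Σ wᵢ = 125 + 234 + 216 + 133 + 40 + 92 + 35 = 875
Σ wᵢ² = 15625 + 54756 + 46656 + 17689 + 1600 + 8464 + 1225 = 146015
n_eff = 875² / 146015 = 765625 / 146015 = 5.2434681

5.24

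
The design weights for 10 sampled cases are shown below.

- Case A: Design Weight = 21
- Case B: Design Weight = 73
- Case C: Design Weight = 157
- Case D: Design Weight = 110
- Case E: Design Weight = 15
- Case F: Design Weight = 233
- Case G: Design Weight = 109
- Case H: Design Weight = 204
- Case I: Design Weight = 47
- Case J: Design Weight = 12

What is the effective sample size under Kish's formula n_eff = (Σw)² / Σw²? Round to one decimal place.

6.3

Σ wᵢ = 981
Σ wᵢ² = 441 + 5329 + 24649 + 12100 + 225 + 54289 + 11881 + 41616 + 2209 + 144 = 152883
n_eff = 981² / 152883 = 962361 / 152883 = 6.2947548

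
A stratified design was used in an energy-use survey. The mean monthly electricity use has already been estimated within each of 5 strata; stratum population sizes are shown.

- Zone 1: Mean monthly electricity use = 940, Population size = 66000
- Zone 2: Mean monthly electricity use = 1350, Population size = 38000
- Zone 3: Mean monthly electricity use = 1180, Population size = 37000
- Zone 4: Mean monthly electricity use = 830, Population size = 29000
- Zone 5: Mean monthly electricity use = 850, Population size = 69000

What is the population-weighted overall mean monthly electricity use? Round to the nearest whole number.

Σ Nₕ·x̄ₕ = 940×66000 + 1350×38000 + 1180×37000 + 830×29000 + 850×69000
  = 239720000
Σ Nₕ = 66000 + 38000 + 37000 + 29000 + 69000 = 239000
Overall mean = 239720000 / 239000 = 1003.0126

1003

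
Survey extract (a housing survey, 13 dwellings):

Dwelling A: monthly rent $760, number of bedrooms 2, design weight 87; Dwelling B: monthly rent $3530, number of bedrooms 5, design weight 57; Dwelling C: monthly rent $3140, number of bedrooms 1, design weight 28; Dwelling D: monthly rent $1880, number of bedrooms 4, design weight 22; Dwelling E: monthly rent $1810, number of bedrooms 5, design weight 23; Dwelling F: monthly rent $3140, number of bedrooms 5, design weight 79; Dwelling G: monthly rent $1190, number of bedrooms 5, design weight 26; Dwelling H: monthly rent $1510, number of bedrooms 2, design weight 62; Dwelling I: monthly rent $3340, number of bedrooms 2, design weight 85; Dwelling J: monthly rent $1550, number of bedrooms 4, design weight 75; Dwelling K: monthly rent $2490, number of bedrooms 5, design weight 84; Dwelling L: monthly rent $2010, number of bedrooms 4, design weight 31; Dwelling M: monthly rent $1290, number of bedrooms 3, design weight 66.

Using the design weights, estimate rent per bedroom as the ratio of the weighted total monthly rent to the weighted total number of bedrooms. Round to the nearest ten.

Σ wᵢ·y = 1567620
Σ wᵢ·x = 2551
Ratio = 1567620 / 2551 = 614.51196

610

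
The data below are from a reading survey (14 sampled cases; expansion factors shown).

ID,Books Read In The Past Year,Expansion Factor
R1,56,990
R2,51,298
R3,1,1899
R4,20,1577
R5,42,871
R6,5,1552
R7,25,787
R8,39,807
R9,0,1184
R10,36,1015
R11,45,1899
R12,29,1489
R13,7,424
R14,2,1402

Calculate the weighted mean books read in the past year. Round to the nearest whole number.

23

Weighted sum = 370515
Sum of weights = 16194
Weighted mean = 370515 / 16194 = 22.87977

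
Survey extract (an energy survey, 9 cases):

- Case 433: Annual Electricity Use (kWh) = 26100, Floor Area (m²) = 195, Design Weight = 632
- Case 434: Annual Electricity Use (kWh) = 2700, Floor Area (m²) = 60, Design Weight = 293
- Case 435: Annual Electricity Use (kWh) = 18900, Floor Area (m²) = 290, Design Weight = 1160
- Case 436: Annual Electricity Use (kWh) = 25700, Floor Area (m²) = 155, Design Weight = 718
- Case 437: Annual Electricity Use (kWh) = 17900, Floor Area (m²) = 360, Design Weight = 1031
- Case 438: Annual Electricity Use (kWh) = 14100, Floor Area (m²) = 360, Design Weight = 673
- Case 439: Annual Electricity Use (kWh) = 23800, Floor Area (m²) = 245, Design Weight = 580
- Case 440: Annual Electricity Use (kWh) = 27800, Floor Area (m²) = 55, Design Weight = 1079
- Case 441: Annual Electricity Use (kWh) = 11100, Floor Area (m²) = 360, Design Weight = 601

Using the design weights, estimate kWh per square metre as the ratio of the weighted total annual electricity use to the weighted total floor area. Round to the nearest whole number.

84

Σ wᵢ·y = 26100×632 + 2700×293 + 18900×1160 + 25700×718 + 17900×1031 + 14100×673 + 23800×580 + 27800×1079 + 11100×601
  = 136078400
Σ wᵢ·x = 1619755
Ratio = 136078400 / 1619755 = 84.011718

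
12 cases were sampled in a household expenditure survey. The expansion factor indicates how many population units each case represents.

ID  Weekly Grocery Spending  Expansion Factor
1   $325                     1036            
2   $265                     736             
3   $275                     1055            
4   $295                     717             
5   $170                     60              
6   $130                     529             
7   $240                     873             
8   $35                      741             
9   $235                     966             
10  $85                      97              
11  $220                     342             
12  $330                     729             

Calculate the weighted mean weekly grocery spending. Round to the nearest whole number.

241

Weighted sum = 325×1036 + 265×736 + 275×1055 + 295×717 + 170×60 + 130×529 + 240×873 + 35×741 + 235×966 + 85×97 + 220×342 + 330×729
  = 336700 + 195040 + 290125 + 211515 + 10200 + 68770 + 209520 + 25935 + 227010 + 8245 + 75240 + 240570 = 1898870
Sum of weights = 1036 + 736 + 1055 + 717 + 60 + 529 + 873 + 741 + 966 + 97 + 342 + 729 = 7881
Weighted mean = 1898870 / 7881 = 240.94277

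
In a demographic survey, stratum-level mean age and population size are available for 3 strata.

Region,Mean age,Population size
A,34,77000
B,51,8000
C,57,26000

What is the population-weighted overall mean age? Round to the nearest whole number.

41

Σ Nₕ·x̄ₕ = 4508000
Σ Nₕ = 77000 + 8000 + 26000 = 111000
Overall mean = 4508000 / 111000 = 40.612613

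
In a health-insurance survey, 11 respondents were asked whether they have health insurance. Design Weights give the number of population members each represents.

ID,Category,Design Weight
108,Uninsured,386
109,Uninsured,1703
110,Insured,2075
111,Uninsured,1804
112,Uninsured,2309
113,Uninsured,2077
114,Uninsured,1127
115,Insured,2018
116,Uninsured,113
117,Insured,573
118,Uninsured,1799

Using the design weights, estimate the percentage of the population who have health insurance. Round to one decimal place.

29.2

Sum of weights for 'Insured' = 2075 + 2018 + 573 = 4666
Total weight = 386 + 1703 + 2075 + 1804 + 2309 + 2077 + 1127 + 2018 + 113 + 573 + 1799 = 15984
Weighted proportion = 4666 / 15984 = 0.29191692 → 29.191692%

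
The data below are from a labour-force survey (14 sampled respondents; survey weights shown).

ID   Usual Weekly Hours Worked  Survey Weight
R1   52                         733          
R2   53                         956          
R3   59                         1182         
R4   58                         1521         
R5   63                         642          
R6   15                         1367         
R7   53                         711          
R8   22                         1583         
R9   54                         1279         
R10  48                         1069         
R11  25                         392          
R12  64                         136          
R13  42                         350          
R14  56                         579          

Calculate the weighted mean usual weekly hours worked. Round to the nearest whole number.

Weighted sum = 566206
Sum of weights = 12500
Weighted mean = 566206 / 12500 = 45.29648

45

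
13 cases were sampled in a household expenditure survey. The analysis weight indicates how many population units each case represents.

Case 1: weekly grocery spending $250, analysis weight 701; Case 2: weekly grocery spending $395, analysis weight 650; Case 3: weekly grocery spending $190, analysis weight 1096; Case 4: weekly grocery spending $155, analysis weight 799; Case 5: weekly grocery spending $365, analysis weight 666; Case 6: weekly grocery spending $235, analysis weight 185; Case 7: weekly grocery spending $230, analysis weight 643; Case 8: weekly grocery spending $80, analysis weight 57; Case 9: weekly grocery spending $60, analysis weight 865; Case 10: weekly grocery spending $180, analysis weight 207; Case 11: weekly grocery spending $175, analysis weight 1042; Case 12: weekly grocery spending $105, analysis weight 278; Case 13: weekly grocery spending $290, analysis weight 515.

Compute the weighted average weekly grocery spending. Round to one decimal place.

Weighted sum = 1653150
Sum of weights = 7704
Weighted mean = 1653150 / 7704 = 214.58333

214.6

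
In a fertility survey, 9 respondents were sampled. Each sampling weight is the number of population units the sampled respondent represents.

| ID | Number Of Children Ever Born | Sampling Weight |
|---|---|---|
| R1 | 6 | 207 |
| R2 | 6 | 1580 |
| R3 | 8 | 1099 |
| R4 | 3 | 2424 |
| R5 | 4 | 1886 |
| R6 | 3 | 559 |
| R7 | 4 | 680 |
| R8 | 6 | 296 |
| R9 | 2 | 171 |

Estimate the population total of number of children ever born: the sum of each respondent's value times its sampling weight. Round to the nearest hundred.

Weighted total = 6×207 + 6×1580 + 8×1099 + 3×2424 + 4×1886 + 3×559 + 4×680 + 6×296 + 2×171
  = 1242 + 9480 + 8792 + 7272 + 7544 + 1677 + 2720 + 1776 + 342 = 40845

40800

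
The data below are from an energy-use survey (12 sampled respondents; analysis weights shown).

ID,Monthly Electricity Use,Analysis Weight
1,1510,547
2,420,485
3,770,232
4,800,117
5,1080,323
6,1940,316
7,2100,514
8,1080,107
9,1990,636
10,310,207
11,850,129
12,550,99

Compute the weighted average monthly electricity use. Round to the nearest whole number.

1334

Weighted sum = 1510×547 + 420×485 + 770×232 + 800×117 + 1080×323 + 1940×316 + 2100×514 + 1080×107 + 1990×636 + 310×207 + 850×129 + 550×99
  = 825970 + 203700 + 178640 + 93600 + 348840 + 613040 + 1079400 + 115560 + 1265640 + 64170 + 109650 + 54450 = 4952660
Sum of weights = 3712
Weighted mean = 4952660 / 3712 = 1334.2295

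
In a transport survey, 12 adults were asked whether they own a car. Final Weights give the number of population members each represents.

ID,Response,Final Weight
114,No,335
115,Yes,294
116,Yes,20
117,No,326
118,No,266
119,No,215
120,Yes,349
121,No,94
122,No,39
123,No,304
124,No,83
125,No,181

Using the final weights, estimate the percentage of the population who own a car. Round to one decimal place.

26.5

Sum of weights for 'Yes' = 294 + 20 + 349 = 663
Total weight = 2506
Weighted proportion = 663 / 2506 = 0.26456504 → 26.456504%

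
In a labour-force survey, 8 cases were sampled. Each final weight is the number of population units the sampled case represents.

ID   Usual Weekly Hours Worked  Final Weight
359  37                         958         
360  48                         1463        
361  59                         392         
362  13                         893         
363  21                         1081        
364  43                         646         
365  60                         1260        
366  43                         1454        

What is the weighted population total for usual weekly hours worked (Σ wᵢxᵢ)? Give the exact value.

329008

Weighted total = 37×958 + 48×1463 + 59×392 + 13×893 + 21×1081 + 43×646 + 60×1260 + 43×1454
  = 329008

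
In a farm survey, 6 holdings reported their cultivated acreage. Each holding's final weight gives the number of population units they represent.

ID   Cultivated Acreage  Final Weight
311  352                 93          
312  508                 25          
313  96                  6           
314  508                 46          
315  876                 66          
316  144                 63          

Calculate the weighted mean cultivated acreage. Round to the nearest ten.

460

Weighted sum = 352×93 + 508×25 + 96×6 + 508×46 + 876×66 + 144×63
  = 32736 + 12700 + 576 + 23368 + 57816 + 9072 = 136268
Sum of weights = 93 + 25 + 6 + 46 + 66 + 63 = 299
Weighted mean = 136268 / 299 = 455.74582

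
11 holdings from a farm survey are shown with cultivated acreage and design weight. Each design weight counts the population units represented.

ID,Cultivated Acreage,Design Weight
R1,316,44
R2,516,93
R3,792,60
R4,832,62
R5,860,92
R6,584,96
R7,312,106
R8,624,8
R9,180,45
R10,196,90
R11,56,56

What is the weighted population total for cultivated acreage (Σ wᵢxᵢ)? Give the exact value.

363120

Weighted total = 316×44 + 516×93 + 792×60 + 832×62 + 860×92 + 584×96 + 312×106 + 624×8 + 180×45 + 196×90 + 56×56
  = 13904 + 47988 + 47520 + 51584 + 79120 + 56064 + 33072 + 4992 + 8100 + 17640 + 3136 = 363120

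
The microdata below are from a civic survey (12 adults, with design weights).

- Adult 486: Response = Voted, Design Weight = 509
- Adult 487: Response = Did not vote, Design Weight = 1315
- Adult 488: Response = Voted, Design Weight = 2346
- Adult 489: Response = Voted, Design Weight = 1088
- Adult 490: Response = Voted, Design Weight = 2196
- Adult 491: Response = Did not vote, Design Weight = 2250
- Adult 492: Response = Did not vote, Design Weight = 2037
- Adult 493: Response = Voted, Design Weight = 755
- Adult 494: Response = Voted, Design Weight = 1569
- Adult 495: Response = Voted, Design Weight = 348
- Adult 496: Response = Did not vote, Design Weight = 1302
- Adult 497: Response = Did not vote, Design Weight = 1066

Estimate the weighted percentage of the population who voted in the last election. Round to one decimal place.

Sum of weights for 'Voted' = 509 + 2346 + 1088 + 2196 + 755 + 1569 + 348 = 8811
Total weight = 509 + 1315 + 2346 + 1088 + 2196 + 2250 + 2037 + 755 + 1569 + 348 + 1302 + 1066 = 16781
Weighted proportion = 8811 / 16781 = 0.5250581 → 52.50581%

52.5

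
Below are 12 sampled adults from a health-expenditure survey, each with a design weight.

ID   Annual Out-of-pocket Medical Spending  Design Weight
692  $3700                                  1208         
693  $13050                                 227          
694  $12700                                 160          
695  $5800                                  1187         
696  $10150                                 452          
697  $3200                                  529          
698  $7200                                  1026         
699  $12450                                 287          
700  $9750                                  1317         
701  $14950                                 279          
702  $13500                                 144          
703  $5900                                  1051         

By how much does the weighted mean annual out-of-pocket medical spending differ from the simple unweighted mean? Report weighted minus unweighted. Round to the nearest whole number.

Unweighted sum = 3700 + 13050 + 12700 + 5800 + 10150 + 3200 + 7200 + 12450 + 9750 + 14950 + 13500 + 5900 = 112350
Unweighted mean = 112350 / 12 = 9362.5
Weighted sum = 58746200
Sum of weights = 1208 + 227 + 160 + 1187 + 452 + 529 + 1026 + 287 + 1317 + 279 + 144 + 1051 = 7867
Weighted mean = 58746200 / 7867 = 7467.4209
Difference (weighted minus unweighted) = -1895.0791

-1895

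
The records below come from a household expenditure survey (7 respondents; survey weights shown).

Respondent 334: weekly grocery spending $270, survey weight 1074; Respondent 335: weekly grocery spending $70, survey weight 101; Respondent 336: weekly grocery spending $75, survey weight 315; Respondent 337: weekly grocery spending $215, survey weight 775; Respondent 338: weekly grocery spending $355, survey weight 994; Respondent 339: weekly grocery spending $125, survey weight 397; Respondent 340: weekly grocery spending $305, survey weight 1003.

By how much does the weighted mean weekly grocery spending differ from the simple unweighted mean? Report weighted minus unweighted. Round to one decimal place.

Unweighted sum = 1415
Unweighted mean = 1415 / 7 = 202.14286
Weighted sum = 270×1074 + 70×101 + 75×315 + 215×775 + 355×994 + 125×397 + 305×1003
  = 289980 + 7070 + 23625 + 166625 + 352870 + 49625 + 305915 = 1195710
Sum of weights = 1074 + 101 + 315 + 775 + 994 + 397 + 1003 = 4659
Weighted mean = 1195710 / 4659 = 256.6452
Difference (weighted minus unweighted) = 54.502346

54.5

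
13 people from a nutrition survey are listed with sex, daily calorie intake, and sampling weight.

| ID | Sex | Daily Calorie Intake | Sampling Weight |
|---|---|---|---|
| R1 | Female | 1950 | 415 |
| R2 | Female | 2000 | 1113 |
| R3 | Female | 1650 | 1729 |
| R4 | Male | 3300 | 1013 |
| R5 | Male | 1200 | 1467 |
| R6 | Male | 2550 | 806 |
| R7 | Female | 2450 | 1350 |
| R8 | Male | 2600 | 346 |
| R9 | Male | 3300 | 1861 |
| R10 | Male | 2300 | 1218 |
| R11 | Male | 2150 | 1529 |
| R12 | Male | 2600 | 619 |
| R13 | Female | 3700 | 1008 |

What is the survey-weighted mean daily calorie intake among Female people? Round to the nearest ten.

2300

Female rows: R1, R2, R3, R7, R13
Weighted sum = 1950×415 + 2000×1113 + 1650×1729 + 2450×1350 + 3700×1008
  = 809250 + 2226000 + 2852850 + 3307500 + 3729600 = 12925200
Sum of weights = 415 + 1113 + 1729 + 1350 + 1008 = 5615
Weighted mean = 12925200 / 5615 = 2301.9056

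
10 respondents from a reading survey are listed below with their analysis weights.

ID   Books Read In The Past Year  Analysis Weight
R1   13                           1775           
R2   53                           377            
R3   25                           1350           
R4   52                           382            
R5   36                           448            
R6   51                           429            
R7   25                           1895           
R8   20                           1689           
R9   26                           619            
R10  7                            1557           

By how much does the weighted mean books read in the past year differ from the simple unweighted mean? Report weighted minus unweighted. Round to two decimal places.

Unweighted sum = 308
Unweighted mean = 308 / 10 = 30.8
Weighted sum = 13×1775 + 53×377 + 25×1350 + 52×382 + 36×448 + 51×429 + 25×1895 + 20×1689 + 26×619 + 7×1557
  = 23075 + 19981 + 33750 + 19864 + 16128 + 21879 + 47375 + 33780 + 16094 + 10899 = 242825
Sum of weights = 1775 + 377 + 1350 + 382 + 448 + 429 + 1895 + 1689 + 619 + 1557 = 10521
Weighted mean = 242825 / 10521 = 23.08003
Difference (weighted minus unweighted) = -7.7199696

-7.72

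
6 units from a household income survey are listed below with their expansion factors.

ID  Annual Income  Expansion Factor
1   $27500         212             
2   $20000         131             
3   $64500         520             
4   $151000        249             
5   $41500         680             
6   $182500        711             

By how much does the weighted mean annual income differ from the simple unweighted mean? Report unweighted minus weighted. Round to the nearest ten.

-13750

Unweighted sum = 27500 + 20000 + 64500 + 151000 + 41500 + 182500 = 487000
Unweighted mean = 487000 / 6 = 81166.667
Weighted sum = 237566500
Sum of weights = 212 + 131 + 520 + 249 + 680 + 711 = 2503
Weighted mean = 237566500 / 2503 = 94912.705
Difference (unweighted minus weighted) = -13746.038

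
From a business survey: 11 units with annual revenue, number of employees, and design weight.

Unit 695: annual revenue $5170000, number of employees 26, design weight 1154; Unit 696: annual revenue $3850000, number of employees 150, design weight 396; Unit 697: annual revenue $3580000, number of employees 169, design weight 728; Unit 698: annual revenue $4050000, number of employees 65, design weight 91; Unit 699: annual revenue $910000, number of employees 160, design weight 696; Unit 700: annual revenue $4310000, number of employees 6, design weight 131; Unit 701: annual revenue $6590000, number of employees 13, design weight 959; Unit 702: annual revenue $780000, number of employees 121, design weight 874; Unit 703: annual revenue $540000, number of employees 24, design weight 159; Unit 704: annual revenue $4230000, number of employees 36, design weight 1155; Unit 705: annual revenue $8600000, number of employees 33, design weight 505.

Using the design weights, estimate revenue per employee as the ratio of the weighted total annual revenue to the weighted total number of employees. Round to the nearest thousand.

55000

Σ wᵢ·y = 27979580000
Σ wᵢ·x = 26×1154 + 150×396 + 169×728 + 65×91 + 160×696 + 6×131 + 13×959 + 121×874 + 24×159 + 36×1155 + 33×505
  = 30004 + 59400 + 123032 + 5915 + 111360 + 786 + 12467 + 105754 + 3816 + 41580 + 16665 = 510779
Ratio = 27979580000 / 510779 = 54778.25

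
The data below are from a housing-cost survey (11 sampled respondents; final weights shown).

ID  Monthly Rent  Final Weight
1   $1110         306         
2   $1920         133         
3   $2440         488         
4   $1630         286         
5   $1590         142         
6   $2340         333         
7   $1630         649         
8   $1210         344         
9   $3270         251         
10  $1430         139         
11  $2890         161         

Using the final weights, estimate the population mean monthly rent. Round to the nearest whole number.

1923

Weighted sum = 1110×306 + 1920×133 + 2440×488 + 1630×286 + 1590×142 + 2340×333 + 1630×649 + 1210×344 + 3270×251 + 1430×139 + 2890×161
  = 339660 + 255360 + 1190720 + 466180 + 225780 + 779220 + 1057870 + 416240 + 820770 + 198770 + 465290 = 6215860
Sum of weights = 306 + 133 + 488 + 286 + 142 + 333 + 649 + 344 + 251 + 139 + 161 = 3232
Weighted mean = 6215860 / 3232 = 1923.224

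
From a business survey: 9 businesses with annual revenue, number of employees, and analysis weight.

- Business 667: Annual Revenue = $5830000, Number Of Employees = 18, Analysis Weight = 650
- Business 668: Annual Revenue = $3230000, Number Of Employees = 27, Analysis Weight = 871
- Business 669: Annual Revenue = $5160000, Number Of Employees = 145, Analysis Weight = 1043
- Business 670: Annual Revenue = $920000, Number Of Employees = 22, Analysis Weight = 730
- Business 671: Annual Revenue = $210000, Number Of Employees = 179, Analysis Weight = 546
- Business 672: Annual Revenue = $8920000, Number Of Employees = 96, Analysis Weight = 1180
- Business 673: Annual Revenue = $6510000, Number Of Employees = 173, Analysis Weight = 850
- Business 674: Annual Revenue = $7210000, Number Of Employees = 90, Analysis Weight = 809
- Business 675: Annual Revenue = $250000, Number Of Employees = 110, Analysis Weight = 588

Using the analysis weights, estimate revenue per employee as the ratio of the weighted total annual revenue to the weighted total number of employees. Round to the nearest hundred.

Σ wᵢ·y = 5830000×650 + 3230000×871 + 5160000×1043 + 920000×730 + 210000×546 + 8920000×1180 + 6510000×850 + 7210000×809 + 250000×588
  = 3789500000 + 2813330000 + 5381880000 + 671600000 + 114660000 + 10525600000 + 5533500000 + 5832890000 + 147000000 = 34809960000
Σ wᵢ·x = 18×650 + 27×871 + 145×1043 + 22×730 + 179×546 + 96×1180 + 173×850 + 90×809 + 110×588
  = 11700 + 23517 + 151235 + 16060 + 97734 + 113280 + 147050 + 72810 + 64680 = 698066
Ratio = 34809960000 / 698066 = 49866.288

49900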